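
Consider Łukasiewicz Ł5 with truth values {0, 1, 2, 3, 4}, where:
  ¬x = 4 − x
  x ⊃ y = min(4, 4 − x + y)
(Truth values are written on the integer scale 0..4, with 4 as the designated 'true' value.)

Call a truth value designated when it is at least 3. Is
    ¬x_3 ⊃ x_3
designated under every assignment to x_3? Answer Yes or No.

No

Counterexample: take x_3 = 0.
¬x_3 = ¬0 = 4
¬x_3 ⊃ x_3 = 4 ⊃ 0 = 0
This gives 0, which is below 3.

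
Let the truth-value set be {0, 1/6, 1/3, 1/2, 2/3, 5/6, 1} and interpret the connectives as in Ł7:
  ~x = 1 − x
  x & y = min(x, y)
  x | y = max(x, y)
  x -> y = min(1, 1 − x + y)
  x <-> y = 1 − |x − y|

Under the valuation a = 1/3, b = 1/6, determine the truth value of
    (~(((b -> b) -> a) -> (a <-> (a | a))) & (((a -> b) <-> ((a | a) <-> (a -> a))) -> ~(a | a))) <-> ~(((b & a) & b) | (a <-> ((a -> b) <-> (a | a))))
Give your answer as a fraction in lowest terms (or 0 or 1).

b -> b = 1/6 -> 1/6 = 1
(b -> b) -> a = 1 -> 1/3 = 1/3
a | a = 1/3 | 1/3 = 1/3
a <-> (a | a) = 1/3 <-> 1/3 = 1
((b -> b) -> a) -> (a <-> (a | a)) = 1/3 -> 1 = 1
~(((b -> b) -> a) -> (a <-> (a | a))) = ~1 = 0
a -> b = 1/3 -> 1/6 = 5/6
a | a = 1/3 | 1/3 = 1/3
a -> a = 1/3 -> 1/3 = 1
(a | a) <-> (a -> a) = 1/3 <-> 1 = 1/3
(a -> b) <-> ((a | a) <-> (a -> a)) = 5/6 <-> 1/3 = 1/2
a | a = 1/3 | 1/3 = 1/3
~(a | a) = ~1/3 = 2/3
((a -> b) <-> ((a | a) <-> (a -> a))) -> ~(a | a) = 1/2 -> 2/3 = 1
~(((b -> b) -> a) -> (a <-> (a | a))) & (((a -> b) <-> ((a | a) <-> (a -> a))) -> ~(a | a)) = 0 & 1 = 0
b & a = 1/6 & 1/3 = 1/6
(b & a) & b = 1/6 & 1/6 = 1/6
a -> b = 1/3 -> 1/6 = 5/6
a | a = 1/3 | 1/3 = 1/3
(a -> b) <-> (a | a) = 5/6 <-> 1/3 = 1/2
a <-> ((a -> b) <-> (a | a)) = 1/3 <-> 1/2 = 5/6
((b & a) & b) | (a <-> ((a -> b) <-> (a | a))) = 1/6 | 5/6 = 5/6
~(((b & a) & b) | (a <-> ((a -> b) <-> (a | a)))) = ~5/6 = 1/6
(~(((b -> b) -> a) -> (a <-> (a | a))) & (((a -> b) <-> ((a | a) <-> (a -> a))) -> ~(a | a))) <-> ~(((b & a) & b) | (a <-> ((a -> b) <-> (a | a)))) = 0 <-> 1/6 = 5/6

5/6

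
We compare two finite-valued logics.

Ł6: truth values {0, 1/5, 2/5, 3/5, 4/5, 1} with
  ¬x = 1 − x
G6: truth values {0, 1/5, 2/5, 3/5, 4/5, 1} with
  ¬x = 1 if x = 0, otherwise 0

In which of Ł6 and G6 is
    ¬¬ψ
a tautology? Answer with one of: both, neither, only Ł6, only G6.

neither

In Ł6: at ψ = 0 the value is 0 — not a tautology.
In G6: at ψ = 0 the value is 0 — not a tautology.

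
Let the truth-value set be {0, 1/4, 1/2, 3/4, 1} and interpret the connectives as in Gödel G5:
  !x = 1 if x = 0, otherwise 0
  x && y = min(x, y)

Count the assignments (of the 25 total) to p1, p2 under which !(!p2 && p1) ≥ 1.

value 1: 21 assignments (counts)
value 0: 4 assignments
So 21 of the 25 assignments meet the threshold.

21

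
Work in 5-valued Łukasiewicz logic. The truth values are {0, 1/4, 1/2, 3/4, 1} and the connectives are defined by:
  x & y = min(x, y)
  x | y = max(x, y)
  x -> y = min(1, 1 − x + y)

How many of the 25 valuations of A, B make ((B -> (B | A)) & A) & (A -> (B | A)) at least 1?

value 1: 5 assignments (counts)
value 3/4: 5 assignments
value 1/2: 5 assignments
value 1/4: 5 assignments
value 0: 5 assignments
So 5 of the 25 assignments meet the threshold.

5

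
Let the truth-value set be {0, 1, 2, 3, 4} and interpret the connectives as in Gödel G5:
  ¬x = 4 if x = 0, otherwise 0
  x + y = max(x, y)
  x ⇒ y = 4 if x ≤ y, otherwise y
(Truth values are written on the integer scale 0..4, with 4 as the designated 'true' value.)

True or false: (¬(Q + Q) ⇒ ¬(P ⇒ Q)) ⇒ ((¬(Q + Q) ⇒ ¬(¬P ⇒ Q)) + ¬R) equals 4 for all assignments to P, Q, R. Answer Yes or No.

No

Counterexample: take P = 1, Q = 0, R = 1.
Q + Q = 0 + 0 = 0
¬(Q + Q) = ¬0 = 4
P ⇒ Q = 1 ⇒ 0 = 0
¬(P ⇒ Q) = ¬0 = 4
¬(Q + Q) ⇒ ¬(P ⇒ Q) = 4 ⇒ 4 = 4
Q + Q = 0 + 0 = 0
¬(Q + Q) = ¬0 = 4
¬P = ¬1 = 0
¬P ⇒ Q = 0 ⇒ 0 = 4
¬(¬P ⇒ Q) = ¬4 = 0
¬(Q + Q) ⇒ ¬(¬P ⇒ Q) = 4 ⇒ 0 = 0
¬R = ¬1 = 0
(¬(Q + Q) ⇒ ¬(¬P ⇒ Q)) + ¬R = 0 + 0 = 0
(¬(Q + Q) ⇒ ¬(P ⇒ Q)) ⇒ ((¬(Q + Q) ⇒ ¬(¬P ⇒ Q)) + ¬R) = 4 ⇒ 0 = 0
This gives 0 ≠ 4.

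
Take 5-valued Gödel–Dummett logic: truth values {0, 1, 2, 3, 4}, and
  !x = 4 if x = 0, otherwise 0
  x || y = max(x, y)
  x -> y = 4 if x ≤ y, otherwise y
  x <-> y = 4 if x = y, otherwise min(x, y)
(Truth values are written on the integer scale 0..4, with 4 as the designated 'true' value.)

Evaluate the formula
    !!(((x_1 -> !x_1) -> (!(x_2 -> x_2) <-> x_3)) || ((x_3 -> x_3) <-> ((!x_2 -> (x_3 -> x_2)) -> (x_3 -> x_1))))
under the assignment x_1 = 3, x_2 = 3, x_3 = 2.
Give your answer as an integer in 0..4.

4

!x_1 = !3 = 0
x_1 -> !x_1 = 3 -> 0 = 0
x_2 -> x_2 = 3 -> 3 = 4
!(x_2 -> x_2) = !4 = 0
!(x_2 -> x_2) <-> x_3 = 0 <-> 2 = 0
(x_1 -> !x_1) -> (!(x_2 -> x_2) <-> x_3) = 0 -> 0 = 4
x_3 -> x_3 = 2 -> 2 = 4
!x_2 = !3 = 0
x_3 -> x_2 = 2 -> 3 = 4
!x_2 -> (x_3 -> x_2) = 0 -> 4 = 4
x_3 -> x_1 = 2 -> 3 = 4
(!x_2 -> (x_3 -> x_2)) -> (x_3 -> x_1) = 4 -> 4 = 4
(x_3 -> x_3) <-> ((!x_2 -> (x_3 -> x_2)) -> (x_3 -> x_1)) = 4 <-> 4 = 4
((x_1 -> !x_1) -> (!(x_2 -> x_2) <-> x_3)) || ((x_3 -> x_3) <-> ((!x_2 -> (x_3 -> x_2)) -> (x_3 -> x_1))) = 4 || 4 = 4
!(((x_1 -> !x_1) -> (!(x_2 -> x_2) <-> x_3)) || ((x_3 -> x_3) <-> ((!x_2 -> (x_3 -> x_2)) -> (x_3 -> x_1)))) = !4 = 0
!!(((x_1 -> !x_1) -> (!(x_2 -> x_2) <-> x_3)) || ((x_3 -> x_3) <-> ((!x_2 -> (x_3 -> x_2)) -> (x_3 -> x_1)))) = !0 = 4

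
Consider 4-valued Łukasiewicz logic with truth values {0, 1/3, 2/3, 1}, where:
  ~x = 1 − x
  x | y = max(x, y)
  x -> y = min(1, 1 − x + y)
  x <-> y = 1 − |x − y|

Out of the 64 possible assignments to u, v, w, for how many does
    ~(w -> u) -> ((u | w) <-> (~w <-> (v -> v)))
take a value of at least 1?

value 1: 52 assignments (counts)
value 2/3: 4 assignments
value 1/3: 4 assignments
value 0: 4 assignments
So 52 of the 64 assignments meet the threshold.

52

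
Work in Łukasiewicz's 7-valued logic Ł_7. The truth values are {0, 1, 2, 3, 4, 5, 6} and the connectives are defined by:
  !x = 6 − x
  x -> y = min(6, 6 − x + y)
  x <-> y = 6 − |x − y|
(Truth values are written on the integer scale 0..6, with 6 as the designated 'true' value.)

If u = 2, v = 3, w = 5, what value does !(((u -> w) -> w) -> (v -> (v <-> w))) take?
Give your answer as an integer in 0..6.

u -> w = 2 -> 5 = 6
(u -> w) -> w = 6 -> 5 = 5
v <-> w = 3 <-> 5 = 4
v -> (v <-> w) = 3 -> 4 = 6
((u -> w) -> w) -> (v -> (v <-> w)) = 5 -> 6 = 6
!(((u -> w) -> w) -> (v -> (v <-> w))) = !6 = 0

0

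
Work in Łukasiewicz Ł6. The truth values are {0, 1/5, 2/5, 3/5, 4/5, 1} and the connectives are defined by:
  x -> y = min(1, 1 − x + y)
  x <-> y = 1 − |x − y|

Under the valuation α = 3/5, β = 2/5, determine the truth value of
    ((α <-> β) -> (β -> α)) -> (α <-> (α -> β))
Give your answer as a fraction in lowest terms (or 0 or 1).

α <-> β = 3/5 <-> 2/5 = 4/5
β -> α = 2/5 -> 3/5 = 1
(α <-> β) -> (β -> α) = 4/5 -> 1 = 1
α -> β = 3/5 -> 2/5 = 4/5
α <-> (α -> β) = 3/5 <-> 4/5 = 4/5
((α <-> β) -> (β -> α)) -> (α <-> (α -> β)) = 1 -> 4/5 = 4/5

4/5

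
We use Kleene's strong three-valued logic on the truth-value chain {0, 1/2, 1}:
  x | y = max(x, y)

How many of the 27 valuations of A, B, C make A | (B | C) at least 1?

value 1: 19 assignments (counts)
value 1/2: 7 assignments
value 0: 1 assignment
So 19 of the 27 assignments meet the threshold.

19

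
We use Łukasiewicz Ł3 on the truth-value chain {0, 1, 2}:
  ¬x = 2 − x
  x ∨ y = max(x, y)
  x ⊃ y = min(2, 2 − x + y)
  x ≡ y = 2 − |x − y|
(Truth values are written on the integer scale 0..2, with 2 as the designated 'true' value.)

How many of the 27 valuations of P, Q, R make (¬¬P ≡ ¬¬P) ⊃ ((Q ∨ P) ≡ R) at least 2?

9

value 2: 9 assignments (counts)
value 1: 12 assignments
value 0: 6 assignments
So 9 of the 27 assignments meet the threshold.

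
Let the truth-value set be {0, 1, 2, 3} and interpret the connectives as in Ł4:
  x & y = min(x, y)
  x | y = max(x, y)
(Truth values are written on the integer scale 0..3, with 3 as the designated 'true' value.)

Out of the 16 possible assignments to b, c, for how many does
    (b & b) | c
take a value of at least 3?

b = 0, c = 0 ↦ 0  <
b = 0, c = 1 ↦ 1  <
b = 0, c = 2 ↦ 2  <
b = 0, c = 3 ↦ 3  ≥
b = 1, c = 0 ↦ 1  <
b = 1, c = 1 ↦ 1  <
b = 1, c = 2 ↦ 2  <
b = 1, c = 3 ↦ 3  ≥
b = 2, c = 0 ↦ 2  <
b = 2, c = 1 ↦ 2  <
b = 2, c = 2 ↦ 2  <
b = 2, c = 3 ↦ 3  ≥
b = 3, c = 0 ↦ 3  ≥
b = 3, c = 1 ↦ 3  ≥
b = 3, c = 2 ↦ 3  ≥
b = 3, c = 3 ↦ 3  ≥
So 7 of the 16 assignments meet the threshold.

7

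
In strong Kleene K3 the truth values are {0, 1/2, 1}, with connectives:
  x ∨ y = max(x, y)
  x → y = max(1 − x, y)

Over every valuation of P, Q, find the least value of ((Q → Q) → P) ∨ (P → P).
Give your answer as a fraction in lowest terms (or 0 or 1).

1/2

Take P = 1/2, Q = 0:
Q → Q = 0 → 0 = 1
(Q → Q) → P = 1 → 1/2 = 1/2
P → P = 1/2 → 1/2 = 1/2
((Q → Q) → P) ∨ (P → P) = 1/2 ∨ 1/2 = 1/2
No assignment yields a value below 1/2, so this is the minimum.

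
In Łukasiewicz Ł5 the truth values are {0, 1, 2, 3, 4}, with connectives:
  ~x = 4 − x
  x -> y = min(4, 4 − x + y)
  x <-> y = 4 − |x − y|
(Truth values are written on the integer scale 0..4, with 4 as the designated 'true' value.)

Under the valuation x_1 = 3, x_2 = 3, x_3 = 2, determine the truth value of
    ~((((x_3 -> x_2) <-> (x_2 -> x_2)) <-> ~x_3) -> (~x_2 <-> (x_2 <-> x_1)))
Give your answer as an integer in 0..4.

x_3 -> x_2 = 2 -> 3 = 4
x_2 -> x_2 = 3 -> 3 = 4
(x_3 -> x_2) <-> (x_2 -> x_2) = 4 <-> 4 = 4
~x_3 = ~2 = 2
((x_3 -> x_2) <-> (x_2 -> x_2)) <-> ~x_3 = 4 <-> 2 = 2
~x_2 = ~3 = 1
x_2 <-> x_1 = 3 <-> 3 = 4
~x_2 <-> (x_2 <-> x_1) = 1 <-> 4 = 1
(((x_3 -> x_2) <-> (x_2 -> x_2)) <-> ~x_3) -> (~x_2 <-> (x_2 <-> x_1)) = 2 -> 1 = 3
~((((x_3 -> x_2) <-> (x_2 -> x_2)) <-> ~x_3) -> (~x_2 <-> (x_2 <-> x_1))) = ~3 = 1

1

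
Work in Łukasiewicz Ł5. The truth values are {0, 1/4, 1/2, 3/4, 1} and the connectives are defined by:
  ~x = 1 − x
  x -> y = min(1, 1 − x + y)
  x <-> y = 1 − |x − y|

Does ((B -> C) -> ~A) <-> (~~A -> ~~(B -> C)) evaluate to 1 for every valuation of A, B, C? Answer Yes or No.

No

Counterexample: take A = 1/4, B = 0, C = 0.
B -> C = 0 -> 0 = 1
~A = ~1/4 = 3/4
(B -> C) -> ~A = 1 -> 3/4 = 3/4
~A = ~1/4 = 3/4
~~A = ~3/4 = 1/4
B -> C = 0 -> 0 = 1
~(B -> C) = ~1 = 0
~~(B -> C) = ~0 = 1
~~A -> ~~(B -> C) = 1/4 -> 1 = 1
((B -> C) -> ~A) <-> (~~A -> ~~(B -> C)) = 3/4 <-> 1 = 3/4
This gives 3/4 ≠ 1.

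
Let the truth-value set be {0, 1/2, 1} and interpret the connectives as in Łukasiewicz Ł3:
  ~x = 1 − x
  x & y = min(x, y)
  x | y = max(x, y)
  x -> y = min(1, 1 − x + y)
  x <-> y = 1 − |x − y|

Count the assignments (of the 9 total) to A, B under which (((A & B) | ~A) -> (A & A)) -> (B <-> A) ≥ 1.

5

A = 0, B = 0 ↦ 1  ≥
A = 0, B = 1/2 ↦ 1  ≥
A = 0, B = 1 ↦ 1  ≥
A = 1/2, B = 0 ↦ 1/2  <
A = 1/2, B = 1/2 ↦ 1  ≥
A = 1/2, B = 1 ↦ 1/2  <
A = 1, B = 0 ↦ 0  <
A = 1, B = 1/2 ↦ 1/2  <
A = 1, B = 1 ↦ 1  ≥
So 5 of the 9 assignments meet the threshold.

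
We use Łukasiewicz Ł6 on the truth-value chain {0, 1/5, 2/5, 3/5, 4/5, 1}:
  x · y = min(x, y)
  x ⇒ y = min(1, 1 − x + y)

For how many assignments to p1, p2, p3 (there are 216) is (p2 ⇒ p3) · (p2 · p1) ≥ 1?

1

value 1: 1 assignment (counts)
value 4/5: 9 assignments
value 3/5: 26 assignments
value 2/5: 48 assignments
value 1/5: 61 assignments
value 0: 71 assignments
So 1 of the 216 assignments meets the threshold.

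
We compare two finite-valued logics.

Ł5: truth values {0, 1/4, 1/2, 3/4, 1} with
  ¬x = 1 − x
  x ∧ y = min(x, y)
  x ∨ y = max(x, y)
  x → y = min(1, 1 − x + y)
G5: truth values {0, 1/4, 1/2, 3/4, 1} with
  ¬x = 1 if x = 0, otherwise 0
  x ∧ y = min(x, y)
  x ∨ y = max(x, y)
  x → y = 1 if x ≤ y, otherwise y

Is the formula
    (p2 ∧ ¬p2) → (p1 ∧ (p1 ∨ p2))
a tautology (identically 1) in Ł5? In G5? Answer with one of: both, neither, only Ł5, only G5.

only G5

In Ł5: at p1 = 0, p2 = 1/4 the value is 3/4 — not a tautology.
In G5: every assignment gives 1 — tautology.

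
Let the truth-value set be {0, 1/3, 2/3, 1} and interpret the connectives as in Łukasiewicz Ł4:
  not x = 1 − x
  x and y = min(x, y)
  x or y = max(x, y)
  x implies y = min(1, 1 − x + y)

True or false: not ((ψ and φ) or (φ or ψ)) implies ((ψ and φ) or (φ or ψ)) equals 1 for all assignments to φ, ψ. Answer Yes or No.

Counterexample: take φ = 0, ψ = 0.
ψ and φ = 0 and 0 = 0
φ or ψ = 0 or 0 = 0
(ψ and φ) or (φ or ψ) = 0 or 0 = 0
not ((ψ and φ) or (φ or ψ)) = not 0 = 1
not ((ψ and φ) or (φ or ψ)) implies ((ψ and φ) or (φ or ψ)) = 1 implies 0 = 0
This gives 0 ≠ 1.

No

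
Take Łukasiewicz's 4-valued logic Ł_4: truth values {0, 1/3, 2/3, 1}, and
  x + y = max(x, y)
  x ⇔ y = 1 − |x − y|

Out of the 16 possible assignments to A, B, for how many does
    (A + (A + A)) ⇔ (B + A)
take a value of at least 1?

A = 0, B = 0 ↦ 1  ≥
A = 0, B = 1/3 ↦ 2/3  <
A = 0, B = 2/3 ↦ 1/3  <
A = 0, B = 1 ↦ 0  <
A = 1/3, B = 0 ↦ 1  ≥
A = 1/3, B = 1/3 ↦ 1  ≥
A = 1/3, B = 2/3 ↦ 2/3  <
A = 1/3, B = 1 ↦ 1/3  <
A = 2/3, B = 0 ↦ 1  ≥
A = 2/3, B = 1/3 ↦ 1  ≥
A = 2/3, B = 2/3 ↦ 1  ≥
A = 2/3, B = 1 ↦ 2/3  <
A = 1, B = 0 ↦ 1  ≥
A = 1, B = 1/3 ↦ 1  ≥
A = 1, B = 2/3 ↦ 1  ≥
A = 1, B = 1 ↦ 1  ≥
So 10 of the 16 assignments meet the threshold.

10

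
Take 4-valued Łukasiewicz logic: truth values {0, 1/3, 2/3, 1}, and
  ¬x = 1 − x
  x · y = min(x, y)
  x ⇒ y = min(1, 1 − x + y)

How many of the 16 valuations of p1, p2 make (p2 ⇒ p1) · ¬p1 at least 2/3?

p1 = 0, p2 = 0 ↦ 1  ≥
p1 = 0, p2 = 1/3 ↦ 2/3  ≥
p1 = 0, p2 = 2/3 ↦ 1/3  <
p1 = 0, p2 = 1 ↦ 0  <
p1 = 1/3, p2 = 0 ↦ 2/3  ≥
p1 = 1/3, p2 = 1/3 ↦ 2/3  ≥
p1 = 1/3, p2 = 2/3 ↦ 2/3  ≥
p1 = 1/3, p2 = 1 ↦ 1/3  <
p1 = 2/3, p2 = 0 ↦ 1/3  <
p1 = 2/3, p2 = 1/3 ↦ 1/3  <
p1 = 2/3, p2 = 2/3 ↦ 1/3  <
p1 = 2/3, p2 = 1 ↦ 1/3  <
p1 = 1, p2 = 0 ↦ 0  <
p1 = 1, p2 = 1/3 ↦ 0  <
p1 = 1, p2 = 2/3 ↦ 0  <
p1 = 1, p2 = 1 ↦ 0  <
So 5 of the 16 assignments meet the threshold.

5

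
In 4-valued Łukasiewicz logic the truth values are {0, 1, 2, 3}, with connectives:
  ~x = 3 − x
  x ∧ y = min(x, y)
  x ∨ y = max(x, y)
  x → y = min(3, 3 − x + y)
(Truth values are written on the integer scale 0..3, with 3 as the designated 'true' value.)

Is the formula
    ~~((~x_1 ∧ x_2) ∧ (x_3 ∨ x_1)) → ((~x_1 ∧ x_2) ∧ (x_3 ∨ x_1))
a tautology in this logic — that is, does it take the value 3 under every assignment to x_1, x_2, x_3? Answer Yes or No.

Yes

At x_1 = 2, x_2 = 0, x_3 = 0, for instance:
~x_1 = ~2 = 1
~x_1 ∧ x_2 = 1 ∧ 0 = 0
x_3 ∨ x_1 = 0 ∨ 2 = 2
(~x_1 ∧ x_2) ∧ (x_3 ∨ x_1) = 0 ∧ 2 = 0
~((~x_1 ∧ x_2) ∧ (x_3 ∨ x_1)) = ~0 = 3
~~((~x_1 ∧ x_2) ∧ (x_3 ∨ x_1)) = ~3 = 0
~~((~x_1 ∧ x_2) ∧ (x_3 ∨ x_1)) → ((~x_1 ∧ x_2) ∧ (x_3 ∨ x_1)) = 0 → 0 = 3
and checking the remaining 63 assignments likewise gives ≥ 3 in every case.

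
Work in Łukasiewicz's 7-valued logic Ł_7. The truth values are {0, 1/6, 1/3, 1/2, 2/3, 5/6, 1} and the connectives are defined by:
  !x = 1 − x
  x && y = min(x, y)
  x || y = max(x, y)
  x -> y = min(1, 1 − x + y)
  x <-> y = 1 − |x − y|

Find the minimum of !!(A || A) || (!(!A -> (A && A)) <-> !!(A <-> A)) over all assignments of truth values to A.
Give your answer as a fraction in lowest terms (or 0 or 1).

1/3

Take A = 1/3:
A || A = 1/3 || 1/3 = 1/3
!(A || A) = !1/3 = 2/3
!!(A || A) = !2/3 = 1/3
!A = !1/3 = 2/3
A && A = 1/3 && 1/3 = 1/3
!A -> (A && A) = 2/3 -> 1/3 = 2/3
!(!A -> (A && A)) = !2/3 = 1/3
A <-> A = 1/3 <-> 1/3 = 1
!(A <-> A) = !1 = 0
!!(A <-> A) = !0 = 1
!(!A -> (A && A)) <-> !!(A <-> A) = 1/3 <-> 1 = 1/3
!!(A || A) || (!(!A -> (A && A)) <-> !!(A <-> A)) = 1/3 || 1/3 = 1/3
No assignment yields a value below 1/3, so this is the minimum.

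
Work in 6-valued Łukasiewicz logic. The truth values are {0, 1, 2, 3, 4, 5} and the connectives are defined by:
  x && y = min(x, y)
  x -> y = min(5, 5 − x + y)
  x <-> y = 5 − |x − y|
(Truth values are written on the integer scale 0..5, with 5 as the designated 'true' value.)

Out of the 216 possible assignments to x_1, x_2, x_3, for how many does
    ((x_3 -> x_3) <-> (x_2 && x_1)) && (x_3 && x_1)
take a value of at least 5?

value 5: 1 assignment (counts)
value 4: 7 assignments
value 3: 19 assignments
value 2: 37 assignments
value 1: 61 assignments
value 0: 91 assignments
So 1 of the 216 assignments meets the threshold.

1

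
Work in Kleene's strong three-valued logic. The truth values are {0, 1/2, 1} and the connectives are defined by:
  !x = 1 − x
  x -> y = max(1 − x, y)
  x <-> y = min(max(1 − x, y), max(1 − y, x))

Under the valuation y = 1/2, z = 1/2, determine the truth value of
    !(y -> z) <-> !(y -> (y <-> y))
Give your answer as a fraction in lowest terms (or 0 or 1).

y -> z = 1/2 -> 1/2 = 1/2
!(y -> z) = !1/2 = 1/2
y <-> y = 1/2 <-> 1/2 = 1/2
y -> (y <-> y) = 1/2 -> 1/2 = 1/2
!(y -> (y <-> y)) = !1/2 = 1/2
!(y -> z) <-> !(y -> (y <-> y)) = 1/2 <-> 1/2 = 1/2

1/2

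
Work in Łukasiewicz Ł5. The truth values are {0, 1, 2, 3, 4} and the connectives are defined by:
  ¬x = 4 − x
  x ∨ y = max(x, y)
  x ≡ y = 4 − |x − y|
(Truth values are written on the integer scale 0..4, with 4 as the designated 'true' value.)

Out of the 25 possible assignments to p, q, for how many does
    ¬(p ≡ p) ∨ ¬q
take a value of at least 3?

value 4: 5 assignments (counts)
value 3: 5 assignments (counts)
value 2: 5 assignments
value 1: 5 assignments
value 0: 5 assignments
So 10 of the 25 assignments meet the threshold.

10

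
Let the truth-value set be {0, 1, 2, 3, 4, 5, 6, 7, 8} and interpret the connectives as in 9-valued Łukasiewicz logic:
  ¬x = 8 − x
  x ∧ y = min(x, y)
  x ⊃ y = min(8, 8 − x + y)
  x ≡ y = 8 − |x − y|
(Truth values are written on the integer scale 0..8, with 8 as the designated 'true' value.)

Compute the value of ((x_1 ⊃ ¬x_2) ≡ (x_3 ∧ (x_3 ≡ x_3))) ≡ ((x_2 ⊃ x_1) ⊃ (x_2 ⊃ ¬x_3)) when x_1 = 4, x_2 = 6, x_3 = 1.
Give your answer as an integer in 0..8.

3

¬x_2 = ¬6 = 2
x_1 ⊃ ¬x_2 = 4 ⊃ 2 = 6
x_3 ≡ x_3 = 1 ≡ 1 = 8
x_3 ∧ (x_3 ≡ x_3) = 1 ∧ 8 = 1
(x_1 ⊃ ¬x_2) ≡ (x_3 ∧ (x_3 ≡ x_3)) = 6 ≡ 1 = 3
x_2 ⊃ x_1 = 6 ⊃ 4 = 6
¬x_3 = ¬1 = 7
x_2 ⊃ ¬x_3 = 6 ⊃ 7 = 8
(x_2 ⊃ x_1) ⊃ (x_2 ⊃ ¬x_3) = 6 ⊃ 8 = 8
((x_1 ⊃ ¬x_2) ≡ (x_3 ∧ (x_3 ≡ x_3))) ≡ ((x_2 ⊃ x_1) ⊃ (x_2 ⊃ ¬x_3)) = 3 ≡ 8 = 3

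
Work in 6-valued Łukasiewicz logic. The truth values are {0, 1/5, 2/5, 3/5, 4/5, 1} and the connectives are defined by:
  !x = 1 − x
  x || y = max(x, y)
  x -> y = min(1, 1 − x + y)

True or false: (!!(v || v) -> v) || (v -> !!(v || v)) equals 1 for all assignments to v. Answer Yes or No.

v = 0 ↦ 1
v = 1/5 ↦ 1
v = 2/5 ↦ 1
v = 3/5 ↦ 1
v = 4/5 ↦ 1
v = 1 ↦ 1
Every assignment gives a value ≥ 1.

Yes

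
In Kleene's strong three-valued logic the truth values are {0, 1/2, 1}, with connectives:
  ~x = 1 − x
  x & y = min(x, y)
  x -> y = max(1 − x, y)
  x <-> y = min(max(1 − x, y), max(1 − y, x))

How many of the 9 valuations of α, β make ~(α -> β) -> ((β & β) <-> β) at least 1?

7

α = 0, β = 0 ↦ 1  ≥
α = 0, β = 1/2 ↦ 1  ≥
α = 0, β = 1 ↦ 1  ≥
α = 1/2, β = 0 ↦ 1  ≥
α = 1/2, β = 1/2 ↦ 1/2  <
α = 1/2, β = 1 ↦ 1  ≥
α = 1, β = 0 ↦ 1  ≥
α = 1, β = 1/2 ↦ 1/2  <
α = 1, β = 1 ↦ 1  ≥
So 7 of the 9 assignments meet the threshold.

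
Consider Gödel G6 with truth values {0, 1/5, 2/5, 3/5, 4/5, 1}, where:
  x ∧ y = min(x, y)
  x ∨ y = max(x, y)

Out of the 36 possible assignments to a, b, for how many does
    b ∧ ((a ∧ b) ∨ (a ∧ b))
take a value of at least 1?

value 1: 1 assignment (counts)
value 4/5: 3 assignments
value 3/5: 5 assignments
value 2/5: 7 assignments
value 1/5: 9 assignments
value 0: 11 assignments
So 1 of the 36 assignments meets the threshold.

1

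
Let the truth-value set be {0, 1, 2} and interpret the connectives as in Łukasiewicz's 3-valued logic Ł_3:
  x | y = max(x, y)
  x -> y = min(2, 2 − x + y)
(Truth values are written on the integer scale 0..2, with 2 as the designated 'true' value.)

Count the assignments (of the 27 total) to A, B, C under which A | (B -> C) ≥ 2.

21

value 2: 21 assignments (counts)
value 1: 5 assignments
value 0: 1 assignment
So 21 of the 27 assignments meet the threshold.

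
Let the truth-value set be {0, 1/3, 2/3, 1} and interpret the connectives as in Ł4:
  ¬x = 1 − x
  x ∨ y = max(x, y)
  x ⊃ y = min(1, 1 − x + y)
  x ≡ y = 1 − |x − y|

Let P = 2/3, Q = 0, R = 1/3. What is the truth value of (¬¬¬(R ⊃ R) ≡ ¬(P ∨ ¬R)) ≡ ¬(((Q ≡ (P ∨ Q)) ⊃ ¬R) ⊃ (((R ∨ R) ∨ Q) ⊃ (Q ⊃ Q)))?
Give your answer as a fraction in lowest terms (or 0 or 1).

R ⊃ R = 1/3 ⊃ 1/3 = 1
¬(R ⊃ R) = ¬1 = 0
¬¬(R ⊃ R) = ¬0 = 1
¬¬¬(R ⊃ R) = ¬1 = 0
¬R = ¬1/3 = 2/3
P ∨ ¬R = 2/3 ∨ 2/3 = 2/3
¬(P ∨ ¬R) = ¬2/3 = 1/3
¬¬¬(R ⊃ R) ≡ ¬(P ∨ ¬R) = 0 ≡ 1/3 = 2/3
P ∨ Q = 2/3 ∨ 0 = 2/3
Q ≡ (P ∨ Q) = 0 ≡ 2/3 = 1/3
¬R = ¬1/3 = 2/3
(Q ≡ (P ∨ Q)) ⊃ ¬R = 1/3 ⊃ 2/3 = 1
R ∨ R = 1/3 ∨ 1/3 = 1/3
(R ∨ R) ∨ Q = 1/3 ∨ 0 = 1/3
Q ⊃ Q = 0 ⊃ 0 = 1
((R ∨ R) ∨ Q) ⊃ (Q ⊃ Q) = 1/3 ⊃ 1 = 1
((Q ≡ (P ∨ Q)) ⊃ ¬R) ⊃ (((R ∨ R) ∨ Q) ⊃ (Q ⊃ Q)) = 1 ⊃ 1 = 1
¬(((Q ≡ (P ∨ Q)) ⊃ ¬R) ⊃ (((R ∨ R) ∨ Q) ⊃ (Q ⊃ Q))) = ¬1 = 0
(¬¬¬(R ⊃ R) ≡ ¬(P ∨ ¬R)) ≡ ¬(((Q ≡ (P ∨ Q)) ⊃ ¬R) ⊃ (((R ∨ R) ∨ Q) ⊃ (Q ⊃ Q))) = 2/3 ≡ 0 = 1/3

1/3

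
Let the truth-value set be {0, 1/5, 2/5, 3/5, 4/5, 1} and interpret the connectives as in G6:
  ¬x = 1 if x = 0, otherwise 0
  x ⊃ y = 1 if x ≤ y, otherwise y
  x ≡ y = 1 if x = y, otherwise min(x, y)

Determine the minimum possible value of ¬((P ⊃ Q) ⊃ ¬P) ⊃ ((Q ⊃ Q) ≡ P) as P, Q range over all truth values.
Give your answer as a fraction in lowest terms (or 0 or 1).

1/5

Take P = 1/5, Q = 1/5:
P ⊃ Q = 1/5 ⊃ 1/5 = 1
¬P = ¬1/5 = 0
(P ⊃ Q) ⊃ ¬P = 1 ⊃ 0 = 0
¬((P ⊃ Q) ⊃ ¬P) = ¬0 = 1
Q ⊃ Q = 1/5 ⊃ 1/5 = 1
(Q ⊃ Q) ≡ P = 1 ≡ 1/5 = 1/5
¬((P ⊃ Q) ⊃ ¬P) ⊃ ((Q ⊃ Q) ≡ P) = 1 ⊃ 1/5 = 1/5
No assignment yields a value below 1/5, so this is the minimum.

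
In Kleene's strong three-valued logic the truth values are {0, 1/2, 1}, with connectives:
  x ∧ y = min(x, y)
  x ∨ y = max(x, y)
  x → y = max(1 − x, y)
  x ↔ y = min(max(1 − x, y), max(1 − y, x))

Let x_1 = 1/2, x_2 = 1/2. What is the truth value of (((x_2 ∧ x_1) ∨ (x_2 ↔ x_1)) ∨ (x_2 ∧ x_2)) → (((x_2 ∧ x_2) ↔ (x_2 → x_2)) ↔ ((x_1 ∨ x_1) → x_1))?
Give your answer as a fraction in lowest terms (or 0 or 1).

x_2 ∧ x_1 = 1/2 ∧ 1/2 = 1/2
x_2 ↔ x_1 = 1/2 ↔ 1/2 = 1/2
(x_2 ∧ x_1) ∨ (x_2 ↔ x_1) = 1/2 ∨ 1/2 = 1/2
x_2 ∧ x_2 = 1/2 ∧ 1/2 = 1/2
((x_2 ∧ x_1) ∨ (x_2 ↔ x_1)) ∨ (x_2 ∧ x_2) = 1/2 ∨ 1/2 = 1/2
x_2 ∧ x_2 = 1/2 ∧ 1/2 = 1/2
x_2 → x_2 = 1/2 → 1/2 = 1/2
(x_2 ∧ x_2) ↔ (x_2 → x_2) = 1/2 ↔ 1/2 = 1/2
x_1 ∨ x_1 = 1/2 ∨ 1/2 = 1/2
(x_1 ∨ x_1) → x_1 = 1/2 → 1/2 = 1/2
((x_2 ∧ x_2) ↔ (x_2 → x_2)) ↔ ((x_1 ∨ x_1) → x_1) = 1/2 ↔ 1/2 = 1/2
(((x_2 ∧ x_1) ∨ (x_2 ↔ x_1)) ∨ (x_2 ∧ x_2)) → (((x_2 ∧ x_2) ↔ (x_2 → x_2)) ↔ ((x_1 ∨ x_1) → x_1)) = 1/2 → 1/2 = 1/2

1/2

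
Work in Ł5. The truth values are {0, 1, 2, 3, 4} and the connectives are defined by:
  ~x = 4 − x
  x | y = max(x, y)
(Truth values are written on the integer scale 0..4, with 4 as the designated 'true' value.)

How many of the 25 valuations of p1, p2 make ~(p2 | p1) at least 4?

value 4: 1 assignment (counts)
value 3: 3 assignments
value 2: 5 assignments
value 1: 7 assignments
value 0: 9 assignments
So 1 of the 25 assignments meets the threshold.

1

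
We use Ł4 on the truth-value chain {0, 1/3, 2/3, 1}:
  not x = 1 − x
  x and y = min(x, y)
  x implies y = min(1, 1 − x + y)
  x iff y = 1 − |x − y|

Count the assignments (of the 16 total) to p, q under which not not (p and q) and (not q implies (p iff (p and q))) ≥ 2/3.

p = 0, q = 0 ↦ 0  <
p = 0, q = 1/3 ↦ 0  <
p = 0, q = 2/3 ↦ 0  <
p = 0, q = 1 ↦ 0  <
p = 1/3, q = 0 ↦ 0  <
p = 1/3, q = 1/3 ↦ 1/3  <
p = 1/3, q = 2/3 ↦ 1/3  <
p = 1/3, q = 1 ↦ 1/3  <
p = 2/3, q = 0 ↦ 0  <
p = 2/3, q = 1/3 ↦ 1/3  <
p = 2/3, q = 2/3 ↦ 2/3  ≥
p = 2/3, q = 1 ↦ 2/3  ≥
p = 1, q = 0 ↦ 0  <
p = 1, q = 1/3 ↦ 1/3  <
p = 1, q = 2/3 ↦ 2/3  ≥
p = 1, q = 1 ↦ 1  ≥
So 4 of the 16 assignments meet the threshold.

4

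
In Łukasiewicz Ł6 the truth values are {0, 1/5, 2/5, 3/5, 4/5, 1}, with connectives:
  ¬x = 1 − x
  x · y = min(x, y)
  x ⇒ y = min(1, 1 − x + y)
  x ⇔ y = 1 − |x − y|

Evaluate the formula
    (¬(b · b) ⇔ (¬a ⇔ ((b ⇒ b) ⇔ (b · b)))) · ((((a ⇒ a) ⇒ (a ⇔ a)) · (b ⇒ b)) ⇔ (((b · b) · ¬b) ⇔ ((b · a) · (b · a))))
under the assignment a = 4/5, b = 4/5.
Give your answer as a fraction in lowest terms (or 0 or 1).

2/5

b · b = 4/5 · 4/5 = 4/5
¬(b · b) = ¬4/5 = 1/5
¬a = ¬4/5 = 1/5
b ⇒ b = 4/5 ⇒ 4/5 = 1
b · b = 4/5 · 4/5 = 4/5
(b ⇒ b) ⇔ (b · b) = 1 ⇔ 4/5 = 4/5
¬a ⇔ ((b ⇒ b) ⇔ (b · b)) = 1/5 ⇔ 4/5 = 2/5
¬(b · b) ⇔ (¬a ⇔ ((b ⇒ b) ⇔ (b · b))) = 1/5 ⇔ 2/5 = 4/5
a ⇒ a = 4/5 ⇒ 4/5 = 1
a ⇔ a = 4/5 ⇔ 4/5 = 1
(a ⇒ a) ⇒ (a ⇔ a) = 1 ⇒ 1 = 1
b ⇒ b = 4/5 ⇒ 4/5 = 1
((a ⇒ a) ⇒ (a ⇔ a)) · (b ⇒ b) = 1 · 1 = 1
b · b = 4/5 · 4/5 = 4/5
¬b = ¬4/5 = 1/5
(b · b) · ¬b = 4/5 · 1/5 = 1/5
b · a = 4/5 · 4/5 = 4/5
b · a = 4/5 · 4/5 = 4/5
(b · a) · (b · a) = 4/5 · 4/5 = 4/5
((b · b) · ¬b) ⇔ ((b · a) · (b · a)) = 1/5 ⇔ 4/5 = 2/5
(((a ⇒ a) ⇒ (a ⇔ a)) · (b ⇒ b)) ⇔ (((b · b) · ¬b) ⇔ ((b · a) · (b · a))) = 1 ⇔ 2/5 = 2/5
(¬(b · b) ⇔ (¬a ⇔ ((b ⇒ b) ⇔ (b · b)))) · ((((a ⇒ a) ⇒ (a ⇔ a)) · (b ⇒ b)) ⇔ (((b · b) · ¬b) ⇔ ((b · a) · (b · a)))) = 4/5 · 2/5 = 2/5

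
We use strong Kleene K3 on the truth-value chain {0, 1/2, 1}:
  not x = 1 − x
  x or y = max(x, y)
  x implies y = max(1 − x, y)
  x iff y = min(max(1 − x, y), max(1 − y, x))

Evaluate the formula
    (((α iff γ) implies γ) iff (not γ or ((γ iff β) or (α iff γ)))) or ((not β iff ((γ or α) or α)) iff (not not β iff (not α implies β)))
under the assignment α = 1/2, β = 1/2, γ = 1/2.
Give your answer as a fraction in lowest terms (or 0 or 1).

α iff γ = 1/2 iff 1/2 = 1/2
(α iff γ) implies γ = 1/2 implies 1/2 = 1/2
not γ = not 1/2 = 1/2
γ iff β = 1/2 iff 1/2 = 1/2
α iff γ = 1/2 iff 1/2 = 1/2
(γ iff β) or (α iff γ) = 1/2 or 1/2 = 1/2
not γ or ((γ iff β) or (α iff γ)) = 1/2 or 1/2 = 1/2
((α iff γ) implies γ) iff (not γ or ((γ iff β) or (α iff γ))) = 1/2 iff 1/2 = 1/2
not β = not 1/2 = 1/2
γ or α = 1/2 or 1/2 = 1/2
(γ or α) or α = 1/2 or 1/2 = 1/2
not β iff ((γ or α) or α) = 1/2 iff 1/2 = 1/2
not β = not 1/2 = 1/2
not not β = not 1/2 = 1/2
not α = not 1/2 = 1/2
not α implies β = 1/2 implies 1/2 = 1/2
not not β iff (not α implies β) = 1/2 iff 1/2 = 1/2
(not β iff ((γ or α) or α)) iff (not not β iff (not α implies β)) = 1/2 iff 1/2 = 1/2
(((α iff γ) implies γ) iff (not γ or ((γ iff β) or (α iff γ)))) or ((not β iff ((γ or α) or α)) iff (not not β iff (not α implies β))) = 1/2 or 1/2 = 1/2

1/2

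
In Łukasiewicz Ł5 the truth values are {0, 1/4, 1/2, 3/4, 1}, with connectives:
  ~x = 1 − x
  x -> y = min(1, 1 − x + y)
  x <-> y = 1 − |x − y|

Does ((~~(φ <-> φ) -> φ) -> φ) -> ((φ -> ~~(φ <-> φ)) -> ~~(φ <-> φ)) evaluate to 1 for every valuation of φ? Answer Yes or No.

Yes

φ = 0 ↦ 1
φ = 1/4 ↦ 1
φ = 1/2 ↦ 1
φ = 3/4 ↦ 1
φ = 1 ↦ 1
Every assignment gives a value ≥ 1.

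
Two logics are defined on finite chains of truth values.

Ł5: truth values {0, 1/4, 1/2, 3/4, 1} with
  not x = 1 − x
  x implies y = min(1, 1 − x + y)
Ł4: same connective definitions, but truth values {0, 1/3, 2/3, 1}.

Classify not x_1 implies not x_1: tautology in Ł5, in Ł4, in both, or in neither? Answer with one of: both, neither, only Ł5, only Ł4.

both

In Ł5: every assignment gives 1 — tautology.
In Ł4: every assignment gives 1 — tautology.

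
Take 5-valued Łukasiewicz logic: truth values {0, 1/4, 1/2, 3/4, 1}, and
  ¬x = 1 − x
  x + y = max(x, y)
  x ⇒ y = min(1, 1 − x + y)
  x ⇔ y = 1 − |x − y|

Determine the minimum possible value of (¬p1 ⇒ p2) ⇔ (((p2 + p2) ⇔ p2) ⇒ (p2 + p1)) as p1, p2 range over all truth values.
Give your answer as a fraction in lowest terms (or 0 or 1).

1/2

Take p1 = 1/2, p2 = 1/2:
¬p1 = ¬1/2 = 1/2
¬p1 ⇒ p2 = 1/2 ⇒ 1/2 = 1
p2 + p2 = 1/2 + 1/2 = 1/2
(p2 + p2) ⇔ p2 = 1/2 ⇔ 1/2 = 1
p2 + p1 = 1/2 + 1/2 = 1/2
((p2 + p2) ⇔ p2) ⇒ (p2 + p1) = 1 ⇒ 1/2 = 1/2
(¬p1 ⇒ p2) ⇔ (((p2 + p2) ⇔ p2) ⇒ (p2 + p1)) = 1 ⇔ 1/2 = 1/2
No assignment yields a value below 1/2, so this is the minimum.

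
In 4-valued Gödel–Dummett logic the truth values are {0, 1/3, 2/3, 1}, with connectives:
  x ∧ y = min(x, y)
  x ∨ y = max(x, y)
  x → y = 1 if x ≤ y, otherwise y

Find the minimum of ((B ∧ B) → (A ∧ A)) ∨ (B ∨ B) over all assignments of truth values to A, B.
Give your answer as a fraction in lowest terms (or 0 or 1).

Take A = 0, B = 1/3:
B ∧ B = 1/3 ∧ 1/3 = 1/3
A ∧ A = 0 ∧ 0 = 0
(B ∧ B) → (A ∧ A) = 1/3 → 0 = 0
B ∨ B = 1/3 ∨ 1/3 = 1/3
((B ∧ B) → (A ∧ A)) ∨ (B ∨ B) = 0 ∨ 1/3 = 1/3
No assignment yields a value below 1/3, so this is the minimum.

1/3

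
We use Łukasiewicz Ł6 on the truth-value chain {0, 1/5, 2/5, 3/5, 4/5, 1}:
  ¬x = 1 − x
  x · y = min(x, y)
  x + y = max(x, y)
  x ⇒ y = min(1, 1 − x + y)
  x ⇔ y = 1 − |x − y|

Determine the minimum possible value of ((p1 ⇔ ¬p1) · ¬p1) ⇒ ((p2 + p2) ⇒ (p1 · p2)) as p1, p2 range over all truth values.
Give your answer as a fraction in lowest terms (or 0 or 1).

Take p1 = 1/5, p2 = 1:
¬p1 = ¬1/5 = 4/5
p1 ⇔ ¬p1 = 1/5 ⇔ 4/5 = 2/5
¬p1 = ¬1/5 = 4/5
(p1 ⇔ ¬p1) · ¬p1 = 2/5 · 4/5 = 2/5
p2 + p2 = 1 + 1 = 1
p1 · p2 = 1/5 · 1 = 1/5
(p2 + p2) ⇒ (p1 · p2) = 1 ⇒ 1/5 = 1/5
((p1 ⇔ ¬p1) · ¬p1) ⇒ ((p2 + p2) ⇒ (p1 · p2)) = 2/5 ⇒ 1/5 = 4/5
No assignment yields a value below 4/5, so this is the minimum.

4/5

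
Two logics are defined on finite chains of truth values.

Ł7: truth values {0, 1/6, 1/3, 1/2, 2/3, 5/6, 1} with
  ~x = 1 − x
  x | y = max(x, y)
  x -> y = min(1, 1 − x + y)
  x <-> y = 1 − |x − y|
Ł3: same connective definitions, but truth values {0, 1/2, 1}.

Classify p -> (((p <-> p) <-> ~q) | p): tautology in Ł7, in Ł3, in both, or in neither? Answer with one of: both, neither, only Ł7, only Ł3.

In Ł7: every assignment gives 1 — tautology.
In Ł3: every assignment gives 1 — tautology.

both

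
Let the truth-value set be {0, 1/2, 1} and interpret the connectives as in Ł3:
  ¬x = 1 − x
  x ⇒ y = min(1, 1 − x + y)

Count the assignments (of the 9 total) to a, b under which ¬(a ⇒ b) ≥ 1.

1

a = 0, b = 0 ↦ 0  <
a = 0, b = 1/2 ↦ 0  <
a = 0, b = 1 ↦ 0  <
a = 1/2, b = 0 ↦ 1/2  <
a = 1/2, b = 1/2 ↦ 0  <
a = 1/2, b = 1 ↦ 0  <
a = 1, b = 0 ↦ 1  ≥
a = 1, b = 1/2 ↦ 1/2  <
a = 1, b = 1 ↦ 0  <
So 1 of the 9 assignments meets the threshold.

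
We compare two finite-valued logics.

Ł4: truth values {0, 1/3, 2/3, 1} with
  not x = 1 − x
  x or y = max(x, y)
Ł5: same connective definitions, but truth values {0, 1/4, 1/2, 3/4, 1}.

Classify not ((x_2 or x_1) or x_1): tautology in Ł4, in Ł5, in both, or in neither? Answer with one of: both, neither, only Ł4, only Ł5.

neither

In Ł4: at x_1 = 0, x_2 = 1/3 the value is 2/3 — not a tautology.
In Ł5: at x_1 = 0, x_2 = 1/4 the value is 3/4 — not a tautology.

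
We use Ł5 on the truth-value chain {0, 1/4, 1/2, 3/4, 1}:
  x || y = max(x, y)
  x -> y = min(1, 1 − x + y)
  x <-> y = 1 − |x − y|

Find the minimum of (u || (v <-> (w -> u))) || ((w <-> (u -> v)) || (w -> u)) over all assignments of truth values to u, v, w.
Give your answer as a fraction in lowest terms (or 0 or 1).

Take u = 0, v = 0, w = 1/2:
w -> u = 1/2 -> 0 = 1/2
v <-> (w -> u) = 0 <-> 1/2 = 1/2
u || (v <-> (w -> u)) = 0 || 1/2 = 1/2
u -> v = 0 -> 0 = 1
w <-> (u -> v) = 1/2 <-> 1 = 1/2
w -> u = 1/2 -> 0 = 1/2
(w <-> (u -> v)) || (w -> u) = 1/2 || 1/2 = 1/2
(u || (v <-> (w -> u))) || ((w <-> (u -> v)) || (w -> u)) = 1/2 || 1/2 = 1/2
No assignment yields a value below 1/2, so this is the minimum.

1/2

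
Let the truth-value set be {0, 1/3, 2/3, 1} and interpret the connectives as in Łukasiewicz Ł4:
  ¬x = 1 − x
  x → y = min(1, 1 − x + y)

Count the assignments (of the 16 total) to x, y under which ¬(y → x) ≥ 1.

x = 0, y = 0 ↦ 0  <
x = 0, y = 1/3 ↦ 1/3  <
x = 0, y = 2/3 ↦ 2/3  <
x = 0, y = 1 ↦ 1  ≥
x = 1/3, y = 0 ↦ 0  <
x = 1/3, y = 1/3 ↦ 0  <
x = 1/3, y = 2/3 ↦ 1/3  <
x = 1/3, y = 1 ↦ 2/3  <
x = 2/3, y = 0 ↦ 0  <
x = 2/3, y = 1/3 ↦ 0  <
x = 2/3, y = 2/3 ↦ 0  <
x = 2/3, y = 1 ↦ 1/3  <
x = 1, y = 0 ↦ 0  <
x = 1, y = 1/3 ↦ 0  <
x = 1, y = 2/3 ↦ 0  <
x = 1, y = 1 ↦ 0  <
So 1 of the 16 assignments meets the threshold.

1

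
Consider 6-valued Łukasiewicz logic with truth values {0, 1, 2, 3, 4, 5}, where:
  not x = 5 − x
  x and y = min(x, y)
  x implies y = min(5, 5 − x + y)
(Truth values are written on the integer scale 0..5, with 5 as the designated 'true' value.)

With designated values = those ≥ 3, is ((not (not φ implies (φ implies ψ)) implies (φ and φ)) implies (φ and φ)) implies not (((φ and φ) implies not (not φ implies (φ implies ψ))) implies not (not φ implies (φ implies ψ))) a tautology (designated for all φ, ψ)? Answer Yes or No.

Counterexample: take φ = 4, ψ = 0.
not φ = not 4 = 1
φ implies ψ = 4 implies 0 = 1
not φ implies (φ implies ψ) = 1 implies 1 = 5
not (not φ implies (φ implies ψ)) = not 5 = 0
φ and φ = 4 and 4 = 4
not (not φ implies (φ implies ψ)) implies (φ and φ) = 0 implies 4 = 5
(not (not φ implies (φ implies ψ)) implies (φ and φ)) implies (φ and φ) = 5 implies 4 = 4
(φ and φ) implies not (not φ implies (φ implies ψ)) = 4 implies 0 = 1
((φ and φ) implies not (not φ implies (φ implies ψ))) implies not (not φ implies (φ implies ψ)) = 1 implies 0 = 4
not (((φ and φ) implies not (not φ implies (φ implies ψ))) implies not (not φ implies (φ implies ψ))) = not 4 = 1
((not (not φ implies (φ implies ψ)) implies (φ and φ)) implies (φ and φ)) implies not (((φ and φ) implies not (not φ implies (φ implies ψ))) implies not (not φ implies (φ implies ψ))) = 4 implies 1 = 2
This gives 2, which is below 3.

No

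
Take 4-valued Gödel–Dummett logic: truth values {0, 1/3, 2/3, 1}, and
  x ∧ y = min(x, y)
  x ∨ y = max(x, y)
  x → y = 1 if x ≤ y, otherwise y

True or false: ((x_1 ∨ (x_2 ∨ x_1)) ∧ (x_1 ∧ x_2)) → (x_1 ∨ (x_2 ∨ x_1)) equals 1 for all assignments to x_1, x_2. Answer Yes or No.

x_1 = 0, x_2 = 0 ↦ 1
x_1 = 0, x_2 = 1/3 ↦ 1
x_1 = 0, x_2 = 2/3 ↦ 1
x_1 = 0, x_2 = 1 ↦ 1
x_1 = 1/3, x_2 = 0 ↦ 1
x_1 = 1/3, x_2 = 1/3 ↦ 1
x_1 = 1/3, x_2 = 2/3 ↦ 1
x_1 = 1/3, x_2 = 1 ↦ 1
x_1 = 2/3, x_2 = 0 ↦ 1
x_1 = 2/3, x_2 = 1/3 ↦ 1
x_1 = 2/3, x_2 = 2/3 ↦ 1
x_1 = 2/3, x_2 = 1 ↦ 1
x_1 = 1, x_2 = 0 ↦ 1
x_1 = 1, x_2 = 1/3 ↦ 1
x_1 = 1, x_2 = 2/3 ↦ 1
x_1 = 1, x_2 = 1 ↦ 1
Every assignment gives a value ≥ 1.

Yes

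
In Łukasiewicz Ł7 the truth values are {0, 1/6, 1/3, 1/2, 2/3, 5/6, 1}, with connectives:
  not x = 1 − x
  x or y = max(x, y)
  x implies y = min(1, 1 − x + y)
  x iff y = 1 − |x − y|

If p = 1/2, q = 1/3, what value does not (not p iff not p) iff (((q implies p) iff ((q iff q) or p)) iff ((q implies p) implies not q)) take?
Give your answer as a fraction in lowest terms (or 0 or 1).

1/3

not p = not 1/2 = 1/2
not p = not 1/2 = 1/2
not p iff not p = 1/2 iff 1/2 = 1
not (not p iff not p) = not 1 = 0
q implies p = 1/3 implies 1/2 = 1
q iff q = 1/3 iff 1/3 = 1
(q iff q) or p = 1 or 1/2 = 1
(q implies p) iff ((q iff q) or p) = 1 iff 1 = 1
q implies p = 1/3 implies 1/2 = 1
not q = not 1/3 = 2/3
(q implies p) implies not q = 1 implies 2/3 = 2/3
((q implies p) iff ((q iff q) or p)) iff ((q implies p) implies not q) = 1 iff 2/3 = 2/3
not (not p iff not p) iff (((q implies p) iff ((q iff q) or p)) iff ((q implies p) implies not q)) = 0 iff 2/3 = 1/3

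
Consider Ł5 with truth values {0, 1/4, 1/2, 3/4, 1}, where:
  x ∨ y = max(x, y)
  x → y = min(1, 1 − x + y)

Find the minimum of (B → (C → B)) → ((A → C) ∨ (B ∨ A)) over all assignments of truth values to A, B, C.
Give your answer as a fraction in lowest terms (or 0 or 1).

Take A = 1/2, B = 0, C = 0:
C → B = 0 → 0 = 1
B → (C → B) = 0 → 1 = 1
A → C = 1/2 → 0 = 1/2
B ∨ A = 0 ∨ 1/2 = 1/2
(A → C) ∨ (B ∨ A) = 1/2 ∨ 1/2 = 1/2
(B → (C → B)) → ((A → C) ∨ (B ∨ A)) = 1 → 1/2 = 1/2
No assignment yields a value below 1/2, so this is the minimum.

1/2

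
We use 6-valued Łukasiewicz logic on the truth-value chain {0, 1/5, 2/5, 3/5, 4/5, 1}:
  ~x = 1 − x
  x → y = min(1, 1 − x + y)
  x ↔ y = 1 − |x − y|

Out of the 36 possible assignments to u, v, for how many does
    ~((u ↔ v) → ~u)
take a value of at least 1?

value 1: 1 assignment (counts)
value 4/5: 2 assignments
value 3/5: 4 assignments
value 2/5: 5 assignments
value 1/5: 7 assignments
value 0: 17 assignments
So 1 of the 36 assignments meets the threshold.

1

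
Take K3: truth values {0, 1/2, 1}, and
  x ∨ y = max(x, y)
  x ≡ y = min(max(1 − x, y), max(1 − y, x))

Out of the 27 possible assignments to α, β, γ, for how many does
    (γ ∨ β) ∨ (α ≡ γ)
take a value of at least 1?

value 1: 17 assignments (counts)
value 1/2: 9 assignments
value 0: 1 assignment
So 17 of the 27 assignments meet the threshold.

17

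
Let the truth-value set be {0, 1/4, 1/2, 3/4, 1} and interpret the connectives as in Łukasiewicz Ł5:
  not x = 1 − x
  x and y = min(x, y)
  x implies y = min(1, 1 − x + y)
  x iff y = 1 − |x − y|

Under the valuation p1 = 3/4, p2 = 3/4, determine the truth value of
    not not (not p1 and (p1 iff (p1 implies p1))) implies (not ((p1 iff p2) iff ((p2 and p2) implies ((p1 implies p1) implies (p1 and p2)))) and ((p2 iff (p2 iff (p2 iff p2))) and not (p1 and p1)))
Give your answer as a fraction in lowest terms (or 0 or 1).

not p1 = not 3/4 = 1/4
p1 implies p1 = 3/4 implies 3/4 = 1
p1 iff (p1 implies p1) = 3/4 iff 1 = 3/4
not p1 and (p1 iff (p1 implies p1)) = 1/4 and 3/4 = 1/4
not (not p1 and (p1 iff (p1 implies p1))) = not 1/4 = 3/4
not not (not p1 and (p1 iff (p1 implies p1))) = not 3/4 = 1/4
p1 iff p2 = 3/4 iff 3/4 = 1
p2 and p2 = 3/4 and 3/4 = 3/4
p1 implies p1 = 3/4 implies 3/4 = 1
p1 and p2 = 3/4 and 3/4 = 3/4
(p1 implies p1) implies (p1 and p2) = 1 implies 3/4 = 3/4
(p2 and p2) implies ((p1 implies p1) implies (p1 and p2)) = 3/4 implies 3/4 = 1
(p1 iff p2) iff ((p2 and p2) implies ((p1 implies p1) implies (p1 and p2))) = 1 iff 1 = 1
not ((p1 iff p2) iff ((p2 and p2) implies ((p1 implies p1) implies (p1 and p2)))) = not 1 = 0
p2 iff p2 = 3/4 iff 3/4 = 1
p2 iff (p2 iff p2) = 3/4 iff 1 = 3/4
p2 iff (p2 iff (p2 iff p2)) = 3/4 iff 3/4 = 1
p1 and p1 = 3/4 and 3/4 = 3/4
not (p1 and p1) = not 3/4 = 1/4
(p2 iff (p2 iff (p2 iff p2))) and not (p1 and p1) = 1 and 1/4 = 1/4
not ((p1 iff p2) iff ((p2 and p2) implies ((p1 implies p1) implies (p1 and p2)))) and ((p2 iff (p2 iff (p2 iff p2))) and not (p1 and p1)) = 0 and 1/4 = 0
not not (not p1 and (p1 iff (p1 implies p1))) implies (not ((p1 iff p2) iff ((p2 and p2) implies ((p1 implies p1) implies (p1 and p2)))) and ((p2 iff (p2 iff (p2 iff p2))) and not (p1 and p1))) = 1/4 implies 0 = 3/4

3/4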